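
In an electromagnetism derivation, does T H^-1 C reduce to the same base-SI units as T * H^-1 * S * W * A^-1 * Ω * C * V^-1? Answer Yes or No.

Left side:
  T = Wb/m² (flux density = flux per area),
      = kg·s⁻²·A⁻¹.
  H = Wb/A (inductance = flux per current),
      = kg·m²·s⁻²·A⁻².
  So H⁻¹ = kg⁻¹·m⁻²·s²·A².
  C = A·s = s·A (charge = current × time).
  Combining: T·H⁻¹·C = (kg·s⁻²·A⁻¹) · (kg⁻¹·m⁻²·s²·A²) · (s·A) = m⁻²·s·A².
Right side:
  T = kg·s⁻²·A⁻¹.
  H = kg·m²·s⁻²·A⁻².
  So H⁻¹ = kg⁻¹·m⁻²·s²·A².
  S = kg⁻¹·m⁻²·s³·A².
  W = kg·m²·s⁻³.
  Ω = kg·m²·s⁻³·A⁻².
  C = s·A.
  V = kg·m²·s⁻³·A⁻¹.
  So V⁻¹ = kg⁻¹·m⁻²·s³·A.
  Combining: T·H⁻¹·S·W·A⁻¹·Ω·C·V⁻¹ = (kg·s⁻²·A⁻¹) · (kg⁻¹·m⁻²·s²·A²) · (kg⁻¹·m⁻²·s³·A²) · (kg·m²·s⁻³) · A⁻¹ · (kg·m²·s⁻³·A⁻²) · (s·A) · (kg⁻¹·m⁻²·s³·A) = m⁻²·s·A².
Both reduce to m⁻²·s·A².

Yes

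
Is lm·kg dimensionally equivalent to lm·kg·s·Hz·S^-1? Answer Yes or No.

No

Left side:
  lm = cd·sr = cd (luminous flux; sr is dimensionless).
  Combining: lm·kg = cd · kg = kg·cd.
Right side:
  lm = cd.
  Hz = s⁻¹.
  S = kg⁻¹·m⁻²·s³·A².
  So S⁻¹ = kg·m²·s⁻³·A⁻².
  Combining: lm·kg·s·Hz·S⁻¹ = cd · kg · s · s⁻¹ · (kg·m²·s⁻³·A⁻²) = kg²·m²·s⁻³·A⁻²·cd.
Left is kg·cd; right is kg²·m²·s⁻³·A⁻²·cd — different.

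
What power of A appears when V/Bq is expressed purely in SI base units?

-1

V = kg·m²·s⁻³·A⁻¹.
Bq = s⁻¹.
So Bq⁻¹ = s.
Combining: V·Bq⁻¹ = (kg·m²·s⁻³·A⁻¹) · s = kg·m²·s⁻²·A⁻¹.
The exponent of A is -1.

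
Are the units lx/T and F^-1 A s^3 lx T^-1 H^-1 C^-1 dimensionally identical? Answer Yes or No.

Yes

Left side:
  T = kg·s⁻²·A⁻¹.
  So T⁻¹ = kg⁻¹·s²·A.
  lx = m⁻²·cd.
  Combining: T⁻¹·lx = (kg⁻¹·s²·A) · (m⁻²·cd) = kg⁻¹·m⁻²·s²·A·cd.
Right side:
  F = C/V (capacitance = charge per voltage),
      = A·s/(kg·m²·s⁻³·A⁻¹) (substituting C and V),
      = kg⁻¹·m⁻²·s⁴·A².
  So F⁻¹ = kg·m²·s⁻⁴·A⁻².
  lx = lm/m² (illuminance = luminous flux per area),
      = m⁻²·cd.
  T = Wb/m² (flux density = flux per area),
      = kg·s⁻²·A⁻¹.
  So T⁻¹ = kg⁻¹·s²·A.
  H = Wb/A (inductance = flux per current),
      = kg·m²·s⁻²·A⁻².
  So H⁻¹ = kg⁻¹·m⁻²·s²·A².
  C = A·s = s·A (charge = current × time).
  So C⁻¹ = s⁻¹·A⁻¹.
  Combining: F⁻¹·A·s³·lx·T⁻¹·H⁻¹·C⁻¹ = (kg·m²·s⁻⁴·A⁻²) · A · s³ · (m⁻²·cd) · (kg⁻¹·s²·A) · (kg⁻¹·m⁻²·s²·A²) · (s⁻¹·A⁻¹) = kg⁻¹·m⁻²·s²·A·cd.
Both reduce to kg⁻¹·m⁻²·s²·A·cd.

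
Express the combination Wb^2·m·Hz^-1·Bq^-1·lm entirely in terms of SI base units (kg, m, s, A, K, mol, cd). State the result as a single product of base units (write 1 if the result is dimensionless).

kg²·m⁵·s⁻²·A⁻²·cd

Wb = V·s (flux: a volt is a weber per second),
    = kg·m²·s⁻²·A⁻¹.
So Wb² = kg²·m⁴·s⁻⁴·A⁻².
Hz = 1/s = s⁻¹ (frequency is cycles per second).
So Hz⁻¹ = s.
Bq = 1/s = s⁻¹ (activity is decays per second).
So Bq⁻¹ = s.
lm = cd·sr = cd (luminous flux; sr is dimensionless).
Combining: Wb²·m·Hz⁻¹·Bq⁻¹·lm = (kg²·m⁴·s⁻⁴·A⁻²) · m · s · s · cd = kg²·m⁵·s⁻²·A⁻²·cd.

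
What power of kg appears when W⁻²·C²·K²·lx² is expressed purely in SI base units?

-2

W = J/s (power = energy per time),
    = kg·m²·s⁻³.
So W⁻² = kg⁻²·m⁻⁴·s⁶.
C = A·s = s·A (charge = current × time).
So C² = s²·A².
lx = lm/m² (illuminance = luminous flux per area),
    = m⁻²·cd.
So lx² = m⁻⁴·cd².
Combining: W⁻²·C²·K²·lx² = (kg⁻²·m⁻⁴·s⁶) · (s²·A²) · K² · (m⁻⁴·cd²) = kg⁻²·m⁻⁸·s⁸·A²·K²·cd².
The exponent of kg is -2.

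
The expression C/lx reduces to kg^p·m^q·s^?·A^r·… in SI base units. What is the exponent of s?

lx = m⁻²·cd.
So lx⁻¹ = m²·cd⁻¹.
C = s·A.
Combining: lx⁻¹·C = (m²·cd⁻¹) · (s·A) = m²·s·A·cd⁻¹.
The exponent of s is 1.

1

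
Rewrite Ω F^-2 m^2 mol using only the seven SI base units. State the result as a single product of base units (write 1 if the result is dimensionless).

kg³·m⁸·s⁻¹¹·A⁻⁶·mol

Ω = kg·m²·s⁻³·A⁻².
F = kg⁻¹·m⁻²·s⁴·A².
So F⁻² = kg²·m⁴·s⁻⁸·A⁻⁴.
Combining: Ω·F⁻²·m²·mol = (kg·m²·s⁻³·A⁻²) · (kg²·m⁴·s⁻⁸·A⁻⁴) · m² · mol = kg³·m⁸·s⁻¹¹·A⁻⁶·mol.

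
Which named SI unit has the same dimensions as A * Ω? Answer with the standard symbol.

V

Ω = V/A (resistance = voltage per current),
    = kg·m²·s⁻³·A⁻².
Combining: A·Ω = A · (kg·m²·s⁻³·A⁻²) = kg·m²·s⁻³·A⁻¹.
kg·m²·s⁻³·A⁻¹ is the base-SI form of the volt.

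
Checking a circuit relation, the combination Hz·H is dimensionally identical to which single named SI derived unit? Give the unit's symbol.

Hz = 1/s = s⁻¹ (frequency is cycles per second).
H = Wb/A (inductance = flux per current),
    = kg·m²·s⁻²·A⁻².
Combining: Hz·H = s⁻¹ · (kg·m²·s⁻²·A⁻²) = kg·m²·s⁻³·A⁻².
kg·m²·s⁻³·A⁻² is the base-SI form of the ohm.

Ω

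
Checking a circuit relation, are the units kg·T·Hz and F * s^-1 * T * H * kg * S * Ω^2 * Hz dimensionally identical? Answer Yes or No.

Left side:
  T = Wb/m² (flux density = flux per area),
      = kg·s⁻²·A⁻¹.
  Hz = 1/s = s⁻¹ (frequency is cycles per second).
  Combining: kg·T·Hz = kg · (kg·s⁻²·A⁻¹) · s⁻¹ = kg²·s⁻³·A⁻¹.
Right side:
  F = C/V (capacitance = charge per voltage),
      = A·s/(kg·m²·s⁻³·A⁻¹) (substituting C and V),
      = kg⁻¹·m⁻²·s⁴·A².
  T = Wb/m² (flux density = flux per area),
      = kg·s⁻²·A⁻¹.
  H = Wb/A (inductance = flux per current),
      = kg·m²·s⁻²·A⁻².
  S = 1/Ω (conductance is reciprocal resistance),
      = kg⁻¹·m⁻²·s³·A².
  Ω = V/A (resistance = voltage per current),
      = kg·m²·s⁻³·A⁻².
  So Ω² = kg²·m⁴·s⁻⁶·A⁻⁴.
  Hz = 1/s = s⁻¹ (frequency is cycles per second).
  Combining: F·s⁻¹·T·H·kg·S·Ω²·Hz = (kg⁻¹·m⁻²·s⁴·A²) · s⁻¹ · (kg·s⁻²·A⁻¹) · (kg·m²·s⁻²·A⁻²) · kg · (kg⁻¹·m⁻²·s³·A²) · (kg²·m⁴·s⁻⁶·A⁻⁴) · s⁻¹ = kg³·m²·s⁻⁵·A⁻³.
Left is kg²·s⁻³·A⁻¹; right is kg³·m²·s⁻⁵·A⁻³ — different.

No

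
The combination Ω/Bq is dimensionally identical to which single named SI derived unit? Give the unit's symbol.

Ω = V/A (resistance = voltage per current),
    = kg·m²·s⁻³·A⁻².
Bq = 1/s = s⁻¹ (activity is decays per second).
So Bq⁻¹ = s.
Combining: Ω·Bq⁻¹ = (kg·m²·s⁻³·A⁻²) · s = kg·m²·s⁻²·A⁻².
kg·m²·s⁻²·A⁻² is the base-SI form of the henry.

H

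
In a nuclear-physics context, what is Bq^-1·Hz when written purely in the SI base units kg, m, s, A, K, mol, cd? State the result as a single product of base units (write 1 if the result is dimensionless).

1

Bq = 1/s = s⁻¹ (activity is decays per second).
So Bq⁻¹ = s.
Hz = 1/s = s⁻¹ (frequency is cycles per second).
Combining: Bq⁻¹·Hz = s · s⁻¹ = 1.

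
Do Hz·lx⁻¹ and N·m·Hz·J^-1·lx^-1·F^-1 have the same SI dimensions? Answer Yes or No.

No

Left side:
  Hz = s⁻¹.
  lx = m⁻²·cd.
  So lx⁻¹ = m²·cd⁻¹.
  Combining: Hz·lx⁻¹ = s⁻¹ · (m²·cd⁻¹) = m²·s⁻¹·cd⁻¹.
Right side:
  N = kg·m/s² = kg·m·s⁻² (force = mass × acceleration).
  Hz = 1/s = s⁻¹ (frequency is cycles per second).
  J = N·m (work = force × distance),
      = kg·m²·s⁻².
  So J⁻¹ = kg⁻¹·m⁻²·s².
  lx = lm/m² (illuminance = luminous flux per area),
      = m⁻²·cd.
  So lx⁻¹ = m²·cd⁻¹.
  F = C/V (capacitance = charge per voltage),
      = A·s/(kg·m²·s⁻³·A⁻¹) (substituting C and V),
      = kg⁻¹·m⁻²·s⁴·A².
  So F⁻¹ = kg·m²·s⁻⁴·A⁻².
  Combining: N·m·Hz·J⁻¹·lx⁻¹·F⁻¹ = (kg·m·s⁻²) · m · s⁻¹ · (kg⁻¹·m⁻²·s²) · (m²·cd⁻¹) · (kg·m²·s⁻⁴·A⁻²) = kg·m⁴·s⁻⁵·A⁻²·cd⁻¹.
Left is m²·s⁻¹·cd⁻¹; right is kg·m⁴·s⁻⁵·A⁻²·cd⁻¹ — different.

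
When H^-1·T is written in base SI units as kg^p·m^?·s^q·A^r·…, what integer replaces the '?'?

-2

H = Wb/A (inductance = flux per current),
    = kg·m²·s⁻²·A⁻².
So H⁻¹ = kg⁻¹·m⁻²·s²·A².
T = Wb/m² (flux density = flux per area),
    = kg·s⁻²·A⁻¹.
Combining: H⁻¹·T = (kg⁻¹·m⁻²·s²·A²) · (kg·s⁻²·A⁻¹) = m⁻²·A.
The exponent of m is -2.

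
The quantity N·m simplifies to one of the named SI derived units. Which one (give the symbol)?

N = kg·m·s⁻².
Combining: N·m = (kg·m·s⁻²) · m = kg·m²·s⁻².
kg·m²·s⁻² is the base-SI form of the joule.

J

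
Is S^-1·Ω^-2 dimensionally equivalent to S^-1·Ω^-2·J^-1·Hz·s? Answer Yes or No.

Left side:
  S = kg⁻¹·m⁻²·s³·A².
  So S⁻¹ = kg·m²·s⁻³·A⁻².
  Ω = kg·m²·s⁻³·A⁻².
  So Ω⁻² = kg⁻²·m⁻⁴·s⁶·A⁴.
  Combining: S⁻¹·Ω⁻² = (kg·m²·s⁻³·A⁻²) · (kg⁻²·m⁻⁴·s⁶·A⁴) = kg⁻¹·m⁻²·s³·A².
Right side:
  S = kg⁻¹·m⁻²·s³·A².
  So S⁻¹ = kg·m²·s⁻³·A⁻².
  Ω = kg·m²·s⁻³·A⁻².
  So Ω⁻² = kg⁻²·m⁻⁴·s⁶·A⁴.
  J = kg·m²·s⁻².
  So J⁻¹ = kg⁻¹·m⁻²·s².
  Hz = s⁻¹.
  Combining: S⁻¹·Ω⁻²·J⁻¹·Hz·s = (kg·m²·s⁻³·A⁻²) · (kg⁻²·m⁻⁴·s⁶·A⁴) · (kg⁻¹·m⁻²·s²) · s⁻¹ · s = kg⁻²·m⁻⁴·s⁵·A².
Left is kg⁻¹·m⁻²·s³·A²; right is kg⁻²·m⁻⁴·s⁵·A² — different.

No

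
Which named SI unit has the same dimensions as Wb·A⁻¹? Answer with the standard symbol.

Wb = kg·m²·s⁻²·A⁻¹.
Combining: Wb·A⁻¹ = (kg·m²·s⁻²·A⁻¹) · A⁻¹ = kg·m²·s⁻²·A⁻².
kg·m²·s⁻²·A⁻² is the base-SI form of the henry.

H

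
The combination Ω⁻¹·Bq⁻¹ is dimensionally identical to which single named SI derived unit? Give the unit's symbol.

Ω = V/A (resistance = voltage per current),
    = kg·m²·s⁻³·A⁻².
So Ω⁻¹ = kg⁻¹·m⁻²·s³·A².
Bq = 1/s = s⁻¹ (activity is decays per second).
So Bq⁻¹ = s.
Combining: Ω⁻¹·Bq⁻¹ = (kg⁻¹·m⁻²·s³·A²) · s = kg⁻¹·m⁻²·s⁴·A².
kg⁻¹·m⁻²·s⁴·A² is the base-SI form of the farad.

F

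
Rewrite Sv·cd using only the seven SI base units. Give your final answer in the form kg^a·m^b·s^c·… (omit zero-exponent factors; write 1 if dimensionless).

Sv = m²·s⁻².
Combining: Sv·cd = (m²·s⁻²) · cd = m²·s⁻²·cd.

m²·s⁻²·cd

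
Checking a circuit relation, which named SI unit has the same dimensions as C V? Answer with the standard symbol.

C = A·s = s·A (charge = current × time).
V = W/A (potential = power per current),
    = kg·m²·s⁻³·A⁻¹.
Combining: C·V = (s·A) · (kg·m²·s⁻³·A⁻¹) = kg·m²·s⁻².
kg·m²·s⁻² is the base-SI form of the joule.

J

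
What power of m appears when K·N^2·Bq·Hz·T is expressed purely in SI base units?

2

N = kg·m/s² = kg·m·s⁻² (force = mass × acceleration).
So N² = kg²·m²·s⁻⁴.
Bq = 1/s = s⁻¹ (activity is decays per second).
Hz = 1/s = s⁻¹ (frequency is cycles per second).
T = Wb/m² (flux density = flux per area),
    = kg·s⁻²·A⁻¹.
Combining: K·N²·Bq·Hz·T = K · (kg²·m²·s⁻⁴) · s⁻¹ · s⁻¹ · (kg·s⁻²·A⁻¹) = kg³·m²·s⁻⁸·A⁻¹·K.
The exponent of m is 2.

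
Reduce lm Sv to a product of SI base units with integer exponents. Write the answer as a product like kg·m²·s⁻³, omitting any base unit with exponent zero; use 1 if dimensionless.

lm = cd·sr = cd (luminous flux; sr is dimensionless).
Sv = J/kg (equivalent dose = energy per mass),
    = m²·s⁻².
Combining: lm·Sv = cd · (m²·s⁻²) = m²·s⁻²·cd.

m²·s⁻²·cd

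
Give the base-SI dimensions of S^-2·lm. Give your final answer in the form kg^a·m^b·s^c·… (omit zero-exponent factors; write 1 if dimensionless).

S = kg⁻¹·m⁻²·s³·A².
So S⁻² = kg²·m⁴·s⁻⁶·A⁻⁴.
lm = cd.
Combining: S⁻²·lm = (kg²·m⁴·s⁻⁶·A⁻⁴) · cd = kg²·m⁴·s⁻⁶·A⁻⁴·cd.

kg²·m⁴·s⁻⁶·A⁻⁴·cd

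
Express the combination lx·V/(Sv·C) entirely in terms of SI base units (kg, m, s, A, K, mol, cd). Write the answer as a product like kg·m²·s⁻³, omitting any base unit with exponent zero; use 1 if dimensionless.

lx = lm/m² (illuminance = luminous flux per area),
    = m⁻²·cd.
V = W/A (potential = power per current),
    = kg·m²·s⁻³·A⁻¹.
Sv = J/kg (equivalent dose = energy per mass),
    = m²·s⁻².
So Sv⁻¹ = m⁻²·s².
C = A·s = s·A (charge = current × time).
So C⁻¹ = s⁻¹·A⁻¹.
Combining: lx·V·Sv⁻¹·C⁻¹ = (m⁻²·cd) · (kg·m²·s⁻³·A⁻¹) · (m⁻²·s²) · (s⁻¹·A⁻¹) = kg·m⁻²·s⁻²·A⁻²·cd.

kg·m⁻²·s⁻²·A⁻²·cd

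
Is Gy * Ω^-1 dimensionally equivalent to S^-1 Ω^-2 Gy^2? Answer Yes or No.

Left side:
  Gy = J/kg (absorbed dose = energy per mass),
      = m²·s⁻².
  Ω = V/A (resistance = voltage per current),
      = kg·m²·s⁻³·A⁻².
  So Ω⁻¹ = kg⁻¹·m⁻²·s³·A².
  Combining: Gy·Ω⁻¹ = (m²·s⁻²) · (kg⁻¹·m⁻²·s³·A²) = kg⁻¹·s·A².
Right side:
  S = 1/Ω (conductance is reciprocal resistance),
      = kg⁻¹·m⁻²·s³·A².
  So S⁻¹ = kg·m²·s⁻³·A⁻².
  Ω = V/A (resistance = voltage per current),
      = kg·m²·s⁻³·A⁻².
  So Ω⁻² = kg⁻²·m⁻⁴·s⁶·A⁴.
  Gy = J/kg (absorbed dose = energy per mass),
      = m²·s⁻².
  So Gy² = m⁴·s⁻⁴.
  Combining: S⁻¹·Ω⁻²·Gy² = (kg·m²·s⁻³·A⁻²) · (kg⁻²·m⁻⁴·s⁶·A⁴) · (m⁴·s⁻⁴) = kg⁻¹·m²·s⁻¹·A².
Left is kg⁻¹·s·A²; right is kg⁻¹·m²·s⁻¹·A² — different.

No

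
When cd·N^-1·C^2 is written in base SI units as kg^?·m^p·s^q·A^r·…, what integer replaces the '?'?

N = kg·m/s² = kg·m·s⁻² (force = mass × acceleration).
So N⁻¹ = kg⁻¹·m⁻¹·s².
C = A·s = s·A (charge = current × time).
So C² = s²·A².
Combining: cd·N⁻¹·C² = cd · (kg⁻¹·m⁻¹·s²) · (s²·A²) = kg⁻¹·m⁻¹·s⁴·A²·cd.
The exponent of kg is -1.

-1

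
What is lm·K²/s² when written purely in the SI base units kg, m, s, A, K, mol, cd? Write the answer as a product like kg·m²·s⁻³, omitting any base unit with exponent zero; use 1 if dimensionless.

lm = cd·sr = cd (luminous flux; sr is dimensionless).
Combining: s⁻²·lm·K² = s⁻² · cd · K² = s⁻²·K²·cd.

s⁻²·K²·cd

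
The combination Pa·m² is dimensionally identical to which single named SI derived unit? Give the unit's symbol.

N

Pa = N/m² (pressure = force per area),
    = kg·m⁻¹·s⁻².
Combining: Pa·m² = (kg·m⁻¹·s⁻²) · m² = kg·m·s⁻².
kg·m·s⁻² is the base-SI form of the newton.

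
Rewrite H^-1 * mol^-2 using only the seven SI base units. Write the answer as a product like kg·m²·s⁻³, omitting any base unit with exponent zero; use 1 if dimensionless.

H = Wb/A (inductance = flux per current),
    = kg·m²·s⁻²·A⁻².
So H⁻¹ = kg⁻¹·m⁻²·s²·A².
Combining: H⁻¹·mol⁻² = (kg⁻¹·m⁻²·s²·A²) · mol⁻² = kg⁻¹·m⁻²·s²·A²·mol⁻².

kg⁻¹·m⁻²·s²·A²·mol⁻²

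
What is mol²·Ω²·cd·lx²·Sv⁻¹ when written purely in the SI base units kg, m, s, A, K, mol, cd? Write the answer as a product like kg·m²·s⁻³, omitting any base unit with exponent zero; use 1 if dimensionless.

kg²·m⁻²·s⁻⁴·A⁻⁴·mol²·cd³

Ω = V/A (resistance = voltage per current),
    = kg·m²·s⁻³·A⁻².
So Ω² = kg²·m⁴·s⁻⁶·A⁻⁴.
lx = lm/m² (illuminance = luminous flux per area),
    = m⁻²·cd.
So lx² = m⁻⁴·cd².
Sv = J/kg (equivalent dose = energy per mass),
    = m²·s⁻².
So Sv⁻¹ = m⁻²·s².
Combining: mol²·Ω²·cd·lx²·Sv⁻¹ = mol² · (kg²·m⁴·s⁻⁶·A⁻⁴) · cd · (m⁻⁴·cd²) · (m⁻²·s²) = kg²·m⁻²·s⁻⁴·A⁻⁴·mol²·cd³.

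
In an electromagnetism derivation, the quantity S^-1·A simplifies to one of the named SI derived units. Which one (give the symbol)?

V

S = 1/Ω (conductance is reciprocal resistance),
    = kg⁻¹·m⁻²·s³·A².
So S⁻¹ = kg·m²·s⁻³·A⁻².
Combining: S⁻¹·A = (kg·m²·s⁻³·A⁻²) · A = kg·m²·s⁻³·A⁻¹.
kg·m²·s⁻³·A⁻¹ is the base-SI form of the volt.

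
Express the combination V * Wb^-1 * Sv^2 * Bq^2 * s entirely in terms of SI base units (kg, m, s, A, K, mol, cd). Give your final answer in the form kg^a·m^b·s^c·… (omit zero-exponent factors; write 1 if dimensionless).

V = kg·m²·s⁻³·A⁻¹.
Wb = kg·m²·s⁻²·A⁻¹.
So Wb⁻¹ = kg⁻¹·m⁻²·s²·A.
Sv = m²·s⁻².
So Sv² = m⁴·s⁻⁴.
Bq = s⁻¹.
So Bq² = s⁻².
Combining: V·Wb⁻¹·Sv²·Bq²·s = (kg·m²·s⁻³·A⁻¹) · (kg⁻¹·m⁻²·s²·A) · (m⁴·s⁻⁴) · s⁻² · s = m⁴·s⁻⁶.

m⁴·s⁻⁶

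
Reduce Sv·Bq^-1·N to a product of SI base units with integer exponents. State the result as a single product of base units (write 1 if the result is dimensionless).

kg·m³·s⁻³

Sv = m²·s⁻².
Bq = s⁻¹.
So Bq⁻¹ = s.
N = kg·m·s⁻².
Combining: Sv·Bq⁻¹·N = (m²·s⁻²) · s · (kg·m·s⁻²) = kg·m³·s⁻³.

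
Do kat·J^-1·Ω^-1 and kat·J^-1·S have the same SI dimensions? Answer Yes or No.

Yes

Left side:
  kat = mol/s = s⁻¹·mol (catalytic activity).
  J = N·m (work = force × distance),
      = kg·m²·s⁻².
  So J⁻¹ = kg⁻¹·m⁻²·s².
  Ω = V/A (resistance = voltage per current),
      = kg·m²·s⁻³·A⁻².
  So Ω⁻¹ = kg⁻¹·m⁻²·s³·A².
  Combining: kat·J⁻¹·Ω⁻¹ = (s⁻¹·mol) · (kg⁻¹·m⁻²·s²) · (kg⁻¹·m⁻²·s³·A²) = kg⁻²·m⁻⁴·s⁴·A²·mol.
Right side:
  kat = s⁻¹·mol.
  J = kg·m²·s⁻².
  So J⁻¹ = kg⁻¹·m⁻²·s².
  S = kg⁻¹·m⁻²·s³·A².
  Combining: kat·J⁻¹·S = (s⁻¹·mol) · (kg⁻¹·m⁻²·s²) · (kg⁻¹·m⁻²·s³·A²) = kg⁻²·m⁻⁴·s⁴·A²·mol.
Both reduce to kg⁻²·m⁻⁴·s⁴·A²·mol.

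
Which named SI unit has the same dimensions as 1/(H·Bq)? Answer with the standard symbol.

H = Wb/A (inductance = flux per current),
    = kg·m²·s⁻²·A⁻².
So H⁻¹ = kg⁻¹·m⁻²·s²·A².
Bq = 1/s = s⁻¹ (activity is decays per second).
So Bq⁻¹ = s.
Combining: H⁻¹·Bq⁻¹ = (kg⁻¹·m⁻²·s²·A²) · s = kg⁻¹·m⁻²·s³·A².
kg⁻¹·m⁻²·s³·A² is the base-SI form of the siemens.

S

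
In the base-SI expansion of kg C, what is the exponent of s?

C = A·s = s·A (charge = current × time).
Combining: kg·C = kg · (s·A) = kg·s·A.
The exponent of s is 1.

1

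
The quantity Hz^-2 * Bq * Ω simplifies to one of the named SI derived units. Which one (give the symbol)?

H

Hz = s⁻¹.
So Hz⁻² = s².
Bq = s⁻¹.
Ω = kg·m²·s⁻³·A⁻².
Combining: Hz⁻²·Bq·Ω = s² · s⁻¹ · (kg·m²·s⁻³·A⁻²) = kg·m²·s⁻²·A⁻².
kg·m²·s⁻²·A⁻² is the base-SI form of the henry.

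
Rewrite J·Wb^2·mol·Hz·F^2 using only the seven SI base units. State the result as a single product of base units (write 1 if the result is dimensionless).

kg·m²·s·A²·mol

J = N·m (work = force × distance),
    = kg·m²·s⁻².
Wb = V·s (flux: a volt is a weber per second),
    = kg·m²·s⁻²·A⁻¹.
So Wb² = kg²·m⁴·s⁻⁴·A⁻².
Hz = 1/s = s⁻¹ (frequency is cycles per second).
F = C/V (capacitance = charge per voltage),
    = A·s/(kg·m²·s⁻³·A⁻¹) (substituting C and V),
    = kg⁻¹·m⁻²·s⁴·A².
So F² = kg⁻²·m⁻⁴·s⁸·A⁴.
Combining: J·Wb²·mol·Hz·F² = (kg·m²·s⁻²) · (kg²·m⁴·s⁻⁴·A⁻²) · mol · s⁻¹ · (kg⁻²·m⁻⁴·s⁸·A⁴) = kg·m²·s·A²·mol.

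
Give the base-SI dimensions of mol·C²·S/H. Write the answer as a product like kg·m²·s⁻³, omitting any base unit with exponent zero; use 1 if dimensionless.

H = Wb/A (inductance = flux per current),
    = kg·m²·s⁻²·A⁻².
So H⁻¹ = kg⁻¹·m⁻²·s²·A².
C = A·s = s·A (charge = current × time).
So C² = s²·A².
S = 1/Ω (conductance is reciprocal resistance),
    = kg⁻¹·m⁻²·s³·A².
Combining: mol·H⁻¹·C²·S = mol · (kg⁻¹·m⁻²·s²·A²) · (s²·A²) · (kg⁻¹·m⁻²·s³·A²) = kg⁻²·m⁻⁴·s⁷·A⁶·mol.

kg⁻²·m⁻⁴·s⁷·A⁶·mol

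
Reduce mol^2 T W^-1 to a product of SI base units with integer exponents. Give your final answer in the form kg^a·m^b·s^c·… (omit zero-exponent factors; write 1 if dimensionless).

T = Wb/m² (flux density = flux per area),
    = kg·s⁻²·A⁻¹.
W = J/s (power = energy per time),
    = kg·m²·s⁻³.
So W⁻¹ = kg⁻¹·m⁻²·s³.
Combining: mol²·T·W⁻¹ = mol² · (kg·s⁻²·A⁻¹) · (kg⁻¹·m⁻²·s³) = m⁻²·s·A⁻¹·mol².

m⁻²·s·A⁻¹·mol²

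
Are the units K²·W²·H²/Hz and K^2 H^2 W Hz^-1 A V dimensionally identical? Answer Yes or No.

Yes

Left side:
  W = J/s (power = energy per time),
      = kg·m²·s⁻³.
  So W² = kg²·m⁴·s⁻⁶.
  H = Wb/A (inductance = flux per current),
      = kg·m²·s⁻²·A⁻².
  So H² = kg²·m⁴·s⁻⁴·A⁻⁴.
  Hz = 1/s = s⁻¹ (frequency is cycles per second).
  So Hz⁻¹ = s.
  Combining: K²·W²·H²·Hz⁻¹ = K² · (kg²·m⁴·s⁻⁶) · (kg²·m⁴·s⁻⁴·A⁻⁴) · s = kg⁴·m⁸·s⁻⁹·A⁻⁴·K².
Right side:
  H = Wb/A (inductance = flux per current),
      = kg·m²·s⁻²·A⁻².
  So H² = kg²·m⁴·s⁻⁴·A⁻⁴.
  W = J/s (power = energy per time),
      = kg·m²·s⁻³.
  Hz = 1/s = s⁻¹ (frequency is cycles per second).
  So Hz⁻¹ = s.
  V = W/A (potential = power per current),
      = kg·m²·s⁻³·A⁻¹.
  Combining: K²·H²·W·Hz⁻¹·A·V = K² · (kg²·m⁴·s⁻⁴·A⁻⁴) · (kg·m²·s⁻³) · s · A · (kg·m²·s⁻³·A⁻¹) = kg⁴·m⁸·s⁻⁹·A⁻⁴·K².
Both reduce to kg⁴·m⁸·s⁻⁹·A⁻⁴·K².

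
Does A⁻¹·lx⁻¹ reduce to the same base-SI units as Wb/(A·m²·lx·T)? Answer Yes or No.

Left side:
  lx = m⁻²·cd.
  So lx⁻¹ = m²·cd⁻¹.
  Combining: A⁻¹·lx⁻¹ = A⁻¹ · (m²·cd⁻¹) = m²·A⁻¹·cd⁻¹.
Right side:
  lx = lm/m² (illuminance = luminous flux per area),
      = m⁻²·cd.
  So lx⁻¹ = m²·cd⁻¹.
  T = Wb/m² (flux density = flux per area),
      = kg·s⁻²·A⁻¹.
  So T⁻¹ = kg⁻¹·s²·A.
  Wb = V·s (flux: a volt is a weber per second),
      = kg·m²·s⁻²·A⁻¹.
  Combining: A⁻¹·m⁻²·lx⁻¹·T⁻¹·Wb = A⁻¹ · m⁻² · (m²·cd⁻¹) · (kg⁻¹·s²·A) · (kg·m²·s⁻²·A⁻¹) = m²·A⁻¹·cd⁻¹.
Both reduce to m²·A⁻¹·cd⁻¹.

Yes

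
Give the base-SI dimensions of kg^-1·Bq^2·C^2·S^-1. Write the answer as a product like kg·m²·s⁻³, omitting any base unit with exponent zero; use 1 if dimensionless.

m²·s⁻³

Bq = s⁻¹.
So Bq² = s⁻².
C = s·A.
So C² = s²·A².
S = kg⁻¹·m⁻²·s³·A².
So S⁻¹ = kg·m²·s⁻³·A⁻².
Combining: kg⁻¹·Bq²·C²·S⁻¹ = kg⁻¹ · s⁻² · (s²·A²) · (kg·m²·s⁻³·A⁻²) = m²·s⁻³.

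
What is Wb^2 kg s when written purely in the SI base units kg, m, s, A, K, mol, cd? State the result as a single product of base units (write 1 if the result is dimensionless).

Wb = V·s (flux: a volt is a weber per second),
    = kg·m²·s⁻²·A⁻¹.
So Wb² = kg²·m⁴·s⁻⁴·A⁻².
Combining: Wb²·kg·s = (kg²·m⁴·s⁻⁴·A⁻²) · kg · s = kg³·m⁴·s⁻³·A⁻².

kg³·m⁴·s⁻³·A⁻²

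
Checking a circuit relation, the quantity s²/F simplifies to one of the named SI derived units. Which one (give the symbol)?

H

F = C/V (capacitance = charge per voltage),
    = A·s/(kg·m²·s⁻³·A⁻¹) (substituting C and V),
    = kg⁻¹·m⁻²·s⁴·A².
So F⁻¹ = kg·m²·s⁻⁴·A⁻².
Combining: F⁻¹·s² = (kg·m²·s⁻⁴·A⁻²) · s² = kg·m²·s⁻²·A⁻².
kg·m²·s⁻²·A⁻² is the base-SI form of the henry.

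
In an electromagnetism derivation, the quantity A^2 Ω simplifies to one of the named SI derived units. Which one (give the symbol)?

Ω = V/A (resistance = voltage per current),
    = kg·m²·s⁻³·A⁻².
Combining: A²·Ω = A² · (kg·m²·s⁻³·A⁻²) = kg·m²·s⁻³.
kg·m²·s⁻³ is the base-SI form of the watt.

W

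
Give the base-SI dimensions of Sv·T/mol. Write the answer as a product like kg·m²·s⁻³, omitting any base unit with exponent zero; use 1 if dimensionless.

Sv = m²·s⁻².
T = kg·s⁻²·A⁻¹.
Combining: mol⁻¹·Sv·T = mol⁻¹ · (m²·s⁻²) · (kg·s⁻²·A⁻¹) = kg·m²·s⁻⁴·A⁻¹·mol⁻¹.

kg·m²·s⁻⁴·A⁻¹·mol⁻¹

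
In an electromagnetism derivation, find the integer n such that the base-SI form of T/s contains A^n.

T = Wb/m² (flux density = flux per area),
    = kg·s⁻²·A⁻¹.
Combining: s⁻¹·T = s⁻¹ · (kg·s⁻²·A⁻¹) = kg·s⁻³·A⁻¹.
The exponent of A is -1.

-1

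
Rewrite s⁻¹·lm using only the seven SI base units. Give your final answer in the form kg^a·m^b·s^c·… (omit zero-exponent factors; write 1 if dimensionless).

lm = cd·sr = cd (luminous flux; sr is dimensionless).
Combining: s⁻¹·lm = s⁻¹ · cd = s⁻¹·cd.

s⁻¹·cd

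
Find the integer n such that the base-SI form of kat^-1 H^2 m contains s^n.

-3

kat = mol/s = s⁻¹·mol (catalytic activity).
So kat⁻¹ = s·mol⁻¹.
H = Wb/A (inductance = flux per current),
    = kg·m²·s⁻²·A⁻².
So H² = kg²·m⁴·s⁻⁴·A⁻⁴.
Combining: kat⁻¹·H²·m = (s·mol⁻¹) · (kg²·m⁴·s⁻⁴·A⁻⁴) · m = kg²·m⁵·s⁻³·A⁻⁴·mol⁻¹.
The exponent of s is -3.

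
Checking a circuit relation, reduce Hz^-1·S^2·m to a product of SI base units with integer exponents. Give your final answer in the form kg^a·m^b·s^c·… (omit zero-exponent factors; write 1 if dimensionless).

Hz = s⁻¹.
So Hz⁻¹ = s.
S = kg⁻¹·m⁻²·s³·A².
So S² = kg⁻²·m⁻⁴·s⁶·A⁴.
Combining: Hz⁻¹·S²·m = s · (kg⁻²·m⁻⁴·s⁶·A⁴) · m = kg⁻²·m⁻³·s⁷·A⁴.

kg⁻²·m⁻³·s⁷·A⁴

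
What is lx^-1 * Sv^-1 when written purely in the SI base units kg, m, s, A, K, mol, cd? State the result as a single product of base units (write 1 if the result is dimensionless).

lx = m⁻²·cd.
So lx⁻¹ = m²·cd⁻¹.
Sv = m²·s⁻².
So Sv⁻¹ = m⁻²·s².
Combining: lx⁻¹·Sv⁻¹ = (m²·cd⁻¹) · (m⁻²·s²) = s²·cd⁻¹.

s²·cd⁻¹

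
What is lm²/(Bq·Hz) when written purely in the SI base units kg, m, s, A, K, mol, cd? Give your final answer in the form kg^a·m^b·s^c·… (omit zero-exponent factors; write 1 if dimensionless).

Bq = s⁻¹.
So Bq⁻¹ = s.
Hz = s⁻¹.
So Hz⁻¹ = s.
lm = cd.
So lm² = cd².
Combining: Bq⁻¹·Hz⁻¹·lm² = s · s · cd² = s²·cd².

s²·cd²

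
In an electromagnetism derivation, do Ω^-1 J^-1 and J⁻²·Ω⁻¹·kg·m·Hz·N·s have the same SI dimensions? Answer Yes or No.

Left side:
  Ω = kg·m²·s⁻³·A⁻².
  So Ω⁻¹ = kg⁻¹·m⁻²·s³·A².
  J = kg·m²·s⁻².
  So J⁻¹ = kg⁻¹·m⁻²·s².
  Combining: Ω⁻¹·J⁻¹ = (kg⁻¹·m⁻²·s³·A²) · (kg⁻¹·m⁻²·s²) = kg⁻²·m⁻⁴·s⁵·A².
Right side:
  J = kg·m²·s⁻².
  So J⁻² = kg⁻²·m⁻⁴·s⁴.
  Ω = kg·m²·s⁻³·A⁻².
  So Ω⁻¹ = kg⁻¹·m⁻²·s³·A².
  Hz = s⁻¹.
  N = kg·m·s⁻².
  Combining: J⁻²·Ω⁻¹·kg·m·Hz·N·s = (kg⁻²·m⁻⁴·s⁴) · (kg⁻¹·m⁻²·s³·A²) · kg · m · s⁻¹ · (kg·m·s⁻²) · s = kg⁻¹·m⁻⁴·s⁵·A².
Left is kg⁻²·m⁻⁴·s⁵·A²; right is kg⁻¹·m⁻⁴·s⁵·A² — different.

No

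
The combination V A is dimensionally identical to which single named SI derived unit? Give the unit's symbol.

W

V = W/A (potential = power per current),
    = kg·m²·s⁻³·A⁻¹.
Combining: V·A = (kg·m²·s⁻³·A⁻¹) · A = kg·m²·s⁻³.
kg·m²·s⁻³ is the base-SI form of the watt.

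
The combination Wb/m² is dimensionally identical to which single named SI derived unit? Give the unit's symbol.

T

Wb = kg·m²·s⁻²·A⁻¹.
Combining: Wb·m⁻² = (kg·m²·s⁻²·A⁻¹) · m⁻² = kg·s⁻²·A⁻¹.
kg·s⁻²·A⁻¹ is the base-SI form of the tesla.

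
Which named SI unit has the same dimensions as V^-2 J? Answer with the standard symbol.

F

V = W/A (potential = power per current),
    = kg·m²·s⁻³·A⁻¹.
So V⁻² = kg⁻²·m⁻⁴·s⁶·A².
J = N·m (work = force × distance),
    = kg·m²·s⁻².
Combining: V⁻²·J = (kg⁻²·m⁻⁴·s⁶·A²) · (kg·m²·s⁻²) = kg⁻¹·m⁻²·s⁴·A².
kg⁻¹·m⁻²·s⁴·A² is the base-SI form of the farad.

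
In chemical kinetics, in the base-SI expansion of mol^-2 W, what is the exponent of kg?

W = J/s (power = energy per time),
    = kg·m²·s⁻³.
Combining: mol⁻²·W = mol⁻² · (kg·m²·s⁻³) = kg·m²·s⁻³·mol⁻².
The exponent of kg is 1.

1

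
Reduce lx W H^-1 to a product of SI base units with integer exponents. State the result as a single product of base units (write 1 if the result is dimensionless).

lx = lm/m² (illuminance = luminous flux per area),
    = m⁻²·cd.
W = J/s (power = energy per time),
    = kg·m²·s⁻³.
H = Wb/A (inductance = flux per current),
    = kg·m²·s⁻²·A⁻².
So H⁻¹ = kg⁻¹·m⁻²·s²·A².
Combining: lx·W·H⁻¹ = (m⁻²·cd) · (kg·m²·s⁻³) · (kg⁻¹·m⁻²·s²·A²) = m⁻²·s⁻¹·A²·cd.

m⁻²·s⁻¹·A²·cd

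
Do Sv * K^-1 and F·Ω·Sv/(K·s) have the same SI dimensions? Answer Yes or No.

Left side:
  Sv = J/kg (equivalent dose = energy per mass),
      = m²·s⁻².
  Combining: Sv·K⁻¹ = (m²·s⁻²) · K⁻¹ = m²·s⁻²·K⁻¹.
Right side:
  F = C/V (capacitance = charge per voltage),
      = A·s/(kg·m²·s⁻³·A⁻¹) (substituting C and V),
      = kg⁻¹·m⁻²·s⁴·A².
  Ω = V/A (resistance = voltage per current),
      = kg·m²·s⁻³·A⁻².
  Sv = J/kg (equivalent dose = energy per mass),
      = m²·s⁻².
  Combining: F·K⁻¹·s⁻¹·Ω·Sv = (kg⁻¹·m⁻²·s⁴·A²) · K⁻¹ · s⁻¹ · (kg·m²·s⁻³·A⁻²) · (m²·s⁻²) = m²·s⁻²·K⁻¹.
Both reduce to m²·s⁻²·K⁻¹.

Yes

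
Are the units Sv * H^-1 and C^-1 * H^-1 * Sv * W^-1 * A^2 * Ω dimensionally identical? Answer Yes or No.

Left side:
  Sv = J/kg (equivalent dose = energy per mass),
      = m²·s⁻².
  H = Wb/A (inductance = flux per current),
      = kg·m²·s⁻²·A⁻².
  So H⁻¹ = kg⁻¹·m⁻²·s²·A².
  Combining: Sv·H⁻¹ = (m²·s⁻²) · (kg⁻¹·m⁻²·s²·A²) = kg⁻¹·A².
Right side:
  C = s·A.
  So C⁻¹ = s⁻¹·A⁻¹.
  H = kg·m²·s⁻²·A⁻².
  So H⁻¹ = kg⁻¹·m⁻²·s²·A².
  Sv = m²·s⁻².
  W = kg·m²·s⁻³.
  So W⁻¹ = kg⁻¹·m⁻²·s³.
  Ω = kg·m²·s⁻³·A⁻².
  Combining: C⁻¹·H⁻¹·Sv·W⁻¹·A²·Ω = (s⁻¹·A⁻¹) · (kg⁻¹·m⁻²·s²·A²) · (m²·s⁻²) · (kg⁻¹·m⁻²·s³) · A² · (kg·m²·s⁻³·A⁻²) = kg⁻¹·s⁻¹·A.
Left is kg⁻¹·A²; right is kg⁻¹·s⁻¹·A — different.

No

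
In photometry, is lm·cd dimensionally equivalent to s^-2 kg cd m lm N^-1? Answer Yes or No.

Left side:
  lm = cd·sr = cd (luminous flux; sr is dimensionless).
  Combining: lm·cd = cd · cd = cd².
Right side:
  lm = cd·sr = cd (luminous flux; sr is dimensionless).
  N = kg·m/s² = kg·m·s⁻² (force = mass × acceleration).
  So N⁻¹ = kg⁻¹·m⁻¹·s².
  Combining: s⁻²·kg·cd·m·lm·N⁻¹ = s⁻² · kg · cd · m · cd · (kg⁻¹·m⁻¹·s²) = cd².
Both reduce to cd².

Yes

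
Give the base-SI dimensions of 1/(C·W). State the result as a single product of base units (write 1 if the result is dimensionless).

C = A·s = s·A (charge = current × time).
So C⁻¹ = s⁻¹·A⁻¹.
W = J/s (power = energy per time),
    = kg·m²·s⁻³.
So W⁻¹ = kg⁻¹·m⁻²·s³.
Combining: C⁻¹·W⁻¹ = (s⁻¹·A⁻¹) · (kg⁻¹·m⁻²·s³) = kg⁻¹·m⁻²·s²·A⁻¹.

kg⁻¹·m⁻²·s²·A⁻¹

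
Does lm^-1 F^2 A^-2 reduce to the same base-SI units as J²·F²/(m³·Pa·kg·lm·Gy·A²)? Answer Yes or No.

Left side:
  lm = cd·sr = cd (luminous flux; sr is dimensionless).
  So lm⁻¹ = cd⁻¹.
  F = C/V (capacitance = charge per voltage),
      = A·s/(kg·m²·s⁻³·A⁻¹) (substituting C and V),
      = kg⁻¹·m⁻²·s⁴·A².
  So F² = kg⁻²·m⁻⁴·s⁸·A⁴.
  Combining: lm⁻¹·F²·A⁻² = cd⁻¹ · (kg⁻²·m⁻⁴·s⁸·A⁴) · A⁻² = kg⁻²·m⁻⁴·s⁸·A²·cd⁻¹.
Right side:
  Pa = N/m² (pressure = force per area),
      = kg·m⁻¹·s⁻².
  So Pa⁻¹ = kg⁻¹·m·s².
  J = N·m (work = force × distance),
      = kg·m²·s⁻².
  So J² = kg²·m⁴·s⁻⁴.
  lm = cd·sr = cd (luminous flux; sr is dimensionless).
  So lm⁻¹ = cd⁻¹.
  Gy = J/kg (absorbed dose = energy per mass),
      = m²·s⁻².
  So Gy⁻¹ = m⁻²·s².
  F = C/V (capacitance = charge per voltage),
      = A·s/(kg·m²·s⁻³·A⁻¹) (substituting C and V),
      = kg⁻¹·m⁻²·s⁴·A².
  So F² = kg⁻²·m⁻⁴·s⁸·A⁴.
  Combining: m⁻³·Pa⁻¹·kg⁻¹·J²·lm⁻¹·Gy⁻¹·A⁻²·F² = m⁻³ · (kg⁻¹·m·s²) · kg⁻¹ · (kg²·m⁴·s⁻⁴) · cd⁻¹ · (m⁻²·s²) · A⁻² · (kg⁻²·m⁻⁴·s⁸·A⁴) = kg⁻²·m⁻⁴·s⁸·A²·cd⁻¹.
Both reduce to kg⁻²·m⁻⁴·s⁸·A²·cd⁻¹.

Yes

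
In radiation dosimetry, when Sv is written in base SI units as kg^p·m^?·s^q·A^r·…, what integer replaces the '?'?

2

Sv = J/kg (equivalent dose = energy per mass),
    = m²·s⁻².
The exponent of m is 2.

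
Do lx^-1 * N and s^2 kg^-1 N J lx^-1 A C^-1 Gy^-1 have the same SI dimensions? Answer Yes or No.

No

Left side:
  lx = lm/m² (illuminance = luminous flux per area),
      = m⁻²·cd.
  So lx⁻¹ = m²·cd⁻¹.
  N = kg·m/s² = kg·m·s⁻² (force = mass × acceleration).
  Combining: lx⁻¹·N = (m²·cd⁻¹) · (kg·m·s⁻²) = kg·m³·s⁻²·cd⁻¹.
Right side:
  N = kg·m/s² = kg·m·s⁻² (force = mass × acceleration).
  J = N·m (work = force × distance),
      = kg·m²·s⁻².
  lx = lm/m² (illuminance = luminous flux per area),
      = m⁻²·cd.
  So lx⁻¹ = m²·cd⁻¹.
  C = A·s = s·A (charge = current × time).
  So C⁻¹ = s⁻¹·A⁻¹.
  Gy = J/kg (absorbed dose = energy per mass),
      = m²·s⁻².
  So Gy⁻¹ = m⁻²·s².
  Combining: s²·kg⁻¹·N·J·lx⁻¹·A·C⁻¹·Gy⁻¹ = s² · kg⁻¹ · (kg·m·s⁻²) · (kg·m²·s⁻²) · (m²·cd⁻¹) · A · (s⁻¹·A⁻¹) · (m⁻²·s²) = kg·m³·s⁻¹·cd⁻¹.
Left is kg·m³·s⁻²·cd⁻¹; right is kg·m³·s⁻¹·cd⁻¹ — different.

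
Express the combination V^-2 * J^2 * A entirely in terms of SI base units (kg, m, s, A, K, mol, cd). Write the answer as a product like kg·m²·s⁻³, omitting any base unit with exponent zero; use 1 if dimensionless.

V = W/A (potential = power per current),
    = kg·m²·s⁻³·A⁻¹.
So V⁻² = kg⁻²·m⁻⁴·s⁶·A².
J = N·m (work = force × distance),
    = kg·m²·s⁻².
So J² = kg²·m⁴·s⁻⁴.
Combining: V⁻²·J²·A = (kg⁻²·m⁻⁴·s⁶·A²) · (kg²·m⁴·s⁻⁴) · A = s²·A³.

s²·A³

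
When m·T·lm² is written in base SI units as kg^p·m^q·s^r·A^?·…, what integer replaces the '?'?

T = Wb/m² (flux density = flux per area),
    = kg·s⁻²·A⁻¹.
lm = cd·sr = cd (luminous flux; sr is dimensionless).
So lm² = cd².
Combining: m·T·lm² = m · (kg·s⁻²·A⁻¹) · cd² = kg·m·s⁻²·A⁻¹·cd².
The exponent of A is -1.

-1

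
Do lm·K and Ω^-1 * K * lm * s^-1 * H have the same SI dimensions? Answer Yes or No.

Left side:
  lm = cd·sr = cd (luminous flux; sr is dimensionless).
  Combining: lm·K = cd · K = K·cd.
Right side:
  Ω = kg·m²·s⁻³·A⁻².
  So Ω⁻¹ = kg⁻¹·m⁻²·s³·A².
  lm = cd.
  H = kg·m²·s⁻²·A⁻².
  Combining: Ω⁻¹·K·lm·s⁻¹·H = (kg⁻¹·m⁻²·s³·A²) · K · cd · s⁻¹ · (kg·m²·s⁻²·A⁻²) = K·cd.
Both reduce to K·cd.

Yes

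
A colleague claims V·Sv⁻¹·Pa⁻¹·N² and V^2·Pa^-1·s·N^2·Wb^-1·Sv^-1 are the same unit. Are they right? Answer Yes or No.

Yes

Left side:
  V = W/A (potential = power per current),
      = kg·m²·s⁻³·A⁻¹.
  Sv = J/kg (equivalent dose = energy per mass),
      = m²·s⁻².
  So Sv⁻¹ = m⁻²·s².
  Pa = N/m² (pressure = force per area),
      = kg·m⁻¹·s⁻².
  So Pa⁻¹ = kg⁻¹·m·s².
  N = kg·m/s² = kg·m·s⁻² (force = mass × acceleration).
  So N² = kg²·m²·s⁻⁴.
  Combining: V·Sv⁻¹·Pa⁻¹·N² = (kg·m²·s⁻³·A⁻¹) · (m⁻²·s²) · (kg⁻¹·m·s²) · (kg²·m²·s⁻⁴) = kg²·m³·s⁻³·A⁻¹.
Right side:
  V = kg·m²·s⁻³·A⁻¹.
  So V² = kg²·m⁴·s⁻⁶·A⁻².
  Pa = kg·m⁻¹·s⁻².
  So Pa⁻¹ = kg⁻¹·m·s².
  N = kg·m·s⁻².
  So N² = kg²·m²·s⁻⁴.
  Wb = kg·m²·s⁻²·A⁻¹.
  So Wb⁻¹ = kg⁻¹·m⁻²·s²·A.
  Sv = m²·s⁻².
  So Sv⁻¹ = m⁻²·s².
  Combining: V²·Pa⁻¹·s·N²·Wb⁻¹·Sv⁻¹ = (kg²·m⁴·s⁻⁶·A⁻²) · (kg⁻¹·m·s²) · s · (kg²·m²·s⁻⁴) · (kg⁻¹·m⁻²·s²·A) · (m⁻²·s²) = kg²·m³·s⁻³·A⁻¹.
Both reduce to kg²·m³·s⁻³·A⁻¹.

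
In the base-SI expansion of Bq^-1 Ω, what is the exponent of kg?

Bq = s⁻¹.
So Bq⁻¹ = s.
Ω = kg·m²·s⁻³·A⁻².
Combining: Bq⁻¹·Ω = s · (kg·m²·s⁻³·A⁻²) = kg·m²·s⁻²·A⁻².
The exponent of kg is 1.

1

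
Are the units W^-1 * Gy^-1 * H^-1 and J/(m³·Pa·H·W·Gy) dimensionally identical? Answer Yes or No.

Left side:
  W = kg·m²·s⁻³.
  So W⁻¹ = kg⁻¹·m⁻²·s³.
  Gy = m²·s⁻².
  So Gy⁻¹ = m⁻²·s².
  H = kg·m²·s⁻²·A⁻².
  So H⁻¹ = kg⁻¹·m⁻²·s²·A².
  Combining: W⁻¹·Gy⁻¹·H⁻¹ = (kg⁻¹·m⁻²·s³) · (m⁻²·s²) · (kg⁻¹·m⁻²·s²·A²) = kg⁻²·m⁻⁶·s⁷·A².
Right side:
  Pa = N/m² (pressure = force per area),
      = kg·m⁻¹·s⁻².
  So Pa⁻¹ = kg⁻¹·m·s².
  H = Wb/A (inductance = flux per current),
      = kg·m²·s⁻²·A⁻².
  So H⁻¹ = kg⁻¹·m⁻²·s²·A².
  J = N·m (work = force × distance),
      = kg·m²·s⁻².
  W = J/s (power = energy per time),
      = kg·m²·s⁻³.
  So W⁻¹ = kg⁻¹·m⁻²·s³.
  Gy = J/kg (absorbed dose = energy per mass),
      = m²·s⁻².
  So Gy⁻¹ = m⁻²·s².
  Combining: m⁻³·Pa⁻¹·H⁻¹·J·W⁻¹·Gy⁻¹ = m⁻³ · (kg⁻¹·m·s²) · (kg⁻¹·m⁻²·s²·A²) · (kg·m²·s⁻²) · (kg⁻¹·m⁻²·s³) · (m⁻²·s²) = kg⁻²·m⁻⁶·s⁷·A².
Both reduce to kg⁻²·m⁻⁶·s⁷·A².

Yes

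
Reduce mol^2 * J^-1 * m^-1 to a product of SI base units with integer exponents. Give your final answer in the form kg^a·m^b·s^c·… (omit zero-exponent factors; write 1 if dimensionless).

kg⁻¹·m⁻³·s²·mol²

J = kg·m²·s⁻².
So J⁻¹ = kg⁻¹·m⁻²·s².
Combining: mol²·J⁻¹·m⁻¹ = mol² · (kg⁻¹·m⁻²·s²) · m⁻¹ = kg⁻¹·m⁻³·s²·mol².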